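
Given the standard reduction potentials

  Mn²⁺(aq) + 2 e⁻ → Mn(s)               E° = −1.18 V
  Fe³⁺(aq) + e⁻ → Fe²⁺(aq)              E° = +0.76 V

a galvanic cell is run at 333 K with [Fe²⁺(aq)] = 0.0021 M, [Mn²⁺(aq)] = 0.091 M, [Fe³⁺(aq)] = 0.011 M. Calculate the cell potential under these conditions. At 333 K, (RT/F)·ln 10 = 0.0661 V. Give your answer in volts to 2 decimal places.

Fe³⁺/Fe²⁺ is reduced (cathode, E° = +0.76 V) and Mn²⁺/Mn is oxidized (anode).
The standard potential is +0.76 − (−1.18) = +1.94 V and the balanced reaction transfers n = 2 electrons.
Balancing gives 2 Fe³⁺(aq) + Mn(s) → 2 Fe²⁺(aq) + Mn²⁺(aq); hence Q = ([Fe²⁺(aq)]^2·[Mn²⁺(aq)]) / [Fe³⁺(aq)]^2 = 0.00332 (log Q = −2.479).
E = E° − (0.0661/n)·log Q = +1.94 − (0.0661/2)(−2.479) = +2.02 V.

+2.02 V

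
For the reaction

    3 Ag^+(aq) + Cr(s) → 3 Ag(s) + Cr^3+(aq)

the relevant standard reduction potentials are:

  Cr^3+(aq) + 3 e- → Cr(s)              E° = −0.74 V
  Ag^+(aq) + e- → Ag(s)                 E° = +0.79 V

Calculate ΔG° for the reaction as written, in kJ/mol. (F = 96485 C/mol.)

In the reaction as written Ag^+(aq) is reduced, so the Ag⁺/Ag couple is the cathode and Cr³⁺/Cr is the anode.
E°cell = +0.79 − (−0.74) = +1.53 V; balancing electrons gives n = 3.
ΔG° = −nFE°cell = −(3)(96485)(+1.53) J/mol = −443 kJ/mol.

−443 kJ/mol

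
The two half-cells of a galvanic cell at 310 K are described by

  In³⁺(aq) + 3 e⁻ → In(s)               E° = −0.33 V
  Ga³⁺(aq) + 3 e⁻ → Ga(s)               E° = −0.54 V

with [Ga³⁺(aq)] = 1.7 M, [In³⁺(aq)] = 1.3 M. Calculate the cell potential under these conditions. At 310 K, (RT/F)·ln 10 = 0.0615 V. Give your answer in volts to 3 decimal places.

+0.208 V

In³⁺/In is reduced (cathode, E° = −0.33 V) and Ga³⁺/Ga is oxidized (anode).
E°cell = −0.33 − (−0.54) = +0.21 V, with n = 3 electrons transferred.
For the overall reaction In³⁺(aq) + Ga(s) → In(s) + Ga³⁺(aq), Q = [Ga³⁺(aq)] / [In³⁺(aq)] = 1.31, giving log Q = 0.117.
E = E° − (0.0615/n)·log Q = +0.21 − (0.0615/3)(0.117) = +0.208 V.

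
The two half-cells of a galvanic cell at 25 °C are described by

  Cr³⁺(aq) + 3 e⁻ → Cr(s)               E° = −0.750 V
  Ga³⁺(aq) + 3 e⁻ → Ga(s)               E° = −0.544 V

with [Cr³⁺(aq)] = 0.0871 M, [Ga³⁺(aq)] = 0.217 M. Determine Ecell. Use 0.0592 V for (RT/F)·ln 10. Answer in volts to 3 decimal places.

+0.214 V

Since E°(Ga³⁺/Ga) > E°(Cr³⁺/Cr), Ga³⁺/Ga serves as the cathode.
E°cell = E°cat − E°an = −0.544 − (−0.750) = +0.206 V; n = 3.
Balancing gives Ga³⁺(aq) + Cr(s) → Ga(s) + Cr³⁺(aq); hence Q = [Cr³⁺(aq)] / [Ga³⁺(aq)] = 0.401 (log Q = −0.396).
By the Nernst equation, E = +0.206 − (0.0592/3)·(−0.396) = +0.214 V.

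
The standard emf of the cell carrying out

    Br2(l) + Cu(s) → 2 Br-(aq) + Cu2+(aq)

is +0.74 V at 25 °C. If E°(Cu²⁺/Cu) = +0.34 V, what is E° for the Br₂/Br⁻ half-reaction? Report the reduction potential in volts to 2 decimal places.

+1.08 V

In the reaction as written the Br₂/Br⁻ couple is reduced (cathode) and Cu²⁺/Cu is oxidized (anode), so E°cell = E°(Br₂/Br⁻) − E°(Cu²⁺/Cu).
E°(Br₂/Br⁻) = E°cell + E°(anode) = +0.74 + (+0.34) = +1.08 V.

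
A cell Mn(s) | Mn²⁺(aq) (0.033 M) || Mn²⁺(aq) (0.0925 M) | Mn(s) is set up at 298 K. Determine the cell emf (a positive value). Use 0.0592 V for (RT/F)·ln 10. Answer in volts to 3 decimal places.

For a concentration cell E°cell = 0, since both electrodes use the same couple.
The compartment with the higher Mn²⁺(aq) concentration (0.0925 M) acts as the cathode; ions are reduced there and produced at the dilute (0.033 M) anode.
With n = 2, Ecell = −(0.0592/2)·log([dilute]/[conc]) = −(0.0592/2)·log(0.033/0.0925) = +0.013 V.

0.013 V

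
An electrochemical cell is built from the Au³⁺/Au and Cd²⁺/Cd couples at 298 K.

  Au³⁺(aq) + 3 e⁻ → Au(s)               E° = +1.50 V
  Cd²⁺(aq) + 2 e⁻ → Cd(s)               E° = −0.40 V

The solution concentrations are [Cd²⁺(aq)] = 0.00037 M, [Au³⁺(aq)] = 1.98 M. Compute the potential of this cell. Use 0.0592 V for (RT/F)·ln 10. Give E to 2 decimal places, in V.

+2.01 V

Since E°(Au³⁺/Au) > E°(Cd²⁺/Cd), Au³⁺/Au serves as the cathode.
The standard potential is +1.50 − (−0.40) = +1.90 V and the balanced reaction transfers n = 6 electrons.
For the overall reaction 2 Au³⁺(aq) + 3 Cd(s) → 2 Au(s) + 3 Cd²⁺(aq), Q = [Cd²⁺(aq)]^3 / [Au³⁺(aq)]^2 = 1.29×10^−11, giving log Q = −10.889.
By the Nernst equation, E = +1.90 − (0.0592/6)·(−10.889) = +2.01 V.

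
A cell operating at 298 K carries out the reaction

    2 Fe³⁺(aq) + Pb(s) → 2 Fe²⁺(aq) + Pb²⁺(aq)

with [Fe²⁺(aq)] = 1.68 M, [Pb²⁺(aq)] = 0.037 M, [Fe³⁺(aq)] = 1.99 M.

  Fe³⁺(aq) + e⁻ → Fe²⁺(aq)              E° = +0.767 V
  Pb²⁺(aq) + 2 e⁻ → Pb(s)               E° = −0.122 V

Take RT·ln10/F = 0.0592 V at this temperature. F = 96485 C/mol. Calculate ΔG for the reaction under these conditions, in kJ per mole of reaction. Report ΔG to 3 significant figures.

With Fe³⁺/Fe²⁺ reduced at the cathode, E°cell = +0.767 − (−0.122) = +0.889 V and n = 2.
The reaction quotient is ([Fe²⁺(aq)]^2·[Pb²⁺(aq)]) / [Fe³⁺(aq)]^2 = 0.0264; by Nernst, E = +0.889 − (0.0592/2)(−1.579) = +0.9357 V.
Then ΔG = −nFE = −2 × 96485 × +0.9357 J/mol = −181 kJ/mol.

−181 kJ/mol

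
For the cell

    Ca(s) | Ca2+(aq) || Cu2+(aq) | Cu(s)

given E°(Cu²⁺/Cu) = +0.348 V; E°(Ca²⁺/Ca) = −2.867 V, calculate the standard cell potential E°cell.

+3.215 V

By convention the left-hand electrode in cell notation is the anode (oxidation) and the right-hand electrode is the cathode (reduction).
E°cell = E°(right) − E°(left) = +0.348 − (−2.867) = +3.215 V.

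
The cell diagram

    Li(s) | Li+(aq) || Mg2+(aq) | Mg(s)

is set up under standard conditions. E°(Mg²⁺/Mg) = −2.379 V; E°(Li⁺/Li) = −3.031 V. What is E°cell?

+0.652 V

By convention the left-hand electrode in cell notation is the anode (oxidation) and the right-hand electrode is the cathode (reduction).
E°cell = E°(right) − E°(left) = −2.379 − (−3.031) = +0.652 V.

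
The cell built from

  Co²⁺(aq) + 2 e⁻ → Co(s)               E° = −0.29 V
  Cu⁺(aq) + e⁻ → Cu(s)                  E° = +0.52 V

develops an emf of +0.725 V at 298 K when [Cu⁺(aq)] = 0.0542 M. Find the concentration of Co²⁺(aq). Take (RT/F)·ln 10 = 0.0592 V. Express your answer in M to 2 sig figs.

The Cu⁺/Cu couple has the larger reduction potential, so it is the cathode: E°cell = +0.52 − (−0.29) = +0.81 V and n = 2.
From the Nernst equation, log Q = n(E° − E)/0.0592 = 2·(+0.81 − (+0.725))/0.0592 = 2.872.
The balanced reaction is 2 Cu⁺(aq) + Co(s) → 2 Cu(s) + Co²⁺(aq), so Q = [Co²⁺(aq)] / [Cu⁺(aq)]^2.
Isolating [Co²⁺(aq)] in Q = 10^{2.872} yields log [Co²⁺(aq)] = 0.340, i.e. 2.2 M.

2.2 M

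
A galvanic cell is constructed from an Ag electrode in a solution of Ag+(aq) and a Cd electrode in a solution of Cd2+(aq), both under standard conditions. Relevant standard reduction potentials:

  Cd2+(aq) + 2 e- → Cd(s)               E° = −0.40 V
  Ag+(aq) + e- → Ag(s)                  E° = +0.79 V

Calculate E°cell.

+1.19 V

Of the two couples in this cell, the one with the more positive reduction potential is reduced at the cathode: here that is Ag⁺/Ag (+0.79 V); Cd²⁺/Cd (−0.40 V) is the anode.
E°cell = E°(cathode) − E°(anode) = +0.79 − (−0.40) = +1.19 V.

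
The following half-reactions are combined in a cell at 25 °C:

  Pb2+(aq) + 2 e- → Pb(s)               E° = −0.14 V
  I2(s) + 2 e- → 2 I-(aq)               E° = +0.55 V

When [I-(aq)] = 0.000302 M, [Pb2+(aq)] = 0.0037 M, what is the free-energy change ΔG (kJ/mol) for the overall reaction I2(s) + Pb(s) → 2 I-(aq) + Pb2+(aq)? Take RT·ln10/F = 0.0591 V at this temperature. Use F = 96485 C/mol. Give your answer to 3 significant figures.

−187 kJ/mol

E°cell = +0.55 − (−0.14) = +0.69 V; the balanced reaction transfers n = 2 electrons.
Here Q = [I-(aq)]^2·[Pb2+(aq)] = 3.37×10^−10 (log Q = −9.472), giving E = +0.69 − (0.0591/2)·(−9.472) = +0.9699 V.
Then ΔG = −nFE = −2 × 96485 × +0.9699 J/mol = −187 kJ/mol.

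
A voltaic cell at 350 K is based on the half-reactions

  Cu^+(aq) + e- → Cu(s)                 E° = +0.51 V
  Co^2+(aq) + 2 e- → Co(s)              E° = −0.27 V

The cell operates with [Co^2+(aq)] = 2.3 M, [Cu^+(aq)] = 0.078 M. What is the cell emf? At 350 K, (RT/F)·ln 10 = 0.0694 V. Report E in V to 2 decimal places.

+0.69 V

Since E°(Cu⁺/Cu) > E°(Co²⁺/Co), Cu⁺/Cu serves as the cathode.
The standard potential is +0.51 − (−0.27) = +0.78 V and the balanced reaction transfers n = 2 electrons.
Balancing gives 2 Cu^+(aq) + Co(s) → 2 Cu(s) + Co^2+(aq); hence Q = [Co^2+(aq)] / [Cu^+(aq)]^2 = 378 (log Q = 2.578).
Applying E = E° − (RT ln10/nF)·log Q gives +0.78 − (0.0694/2)(2.578) = +0.69 V.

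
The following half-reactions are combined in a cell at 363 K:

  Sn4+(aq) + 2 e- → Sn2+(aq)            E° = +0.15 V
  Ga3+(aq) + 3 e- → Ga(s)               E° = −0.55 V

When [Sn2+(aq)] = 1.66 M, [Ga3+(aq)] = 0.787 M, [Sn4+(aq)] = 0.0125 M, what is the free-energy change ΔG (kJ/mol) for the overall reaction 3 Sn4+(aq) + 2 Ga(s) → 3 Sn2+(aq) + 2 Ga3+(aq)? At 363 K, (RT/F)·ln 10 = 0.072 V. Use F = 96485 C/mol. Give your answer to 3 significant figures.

The standard cell potential is +0.15 − (−0.55) = +0.70 V, with n = 6 electrons in the balanced equation.
Here Q = ([Sn2+(aq)]^3·[Ga3+(aq)]^2) / [Sn4+(aq)]^3 = 1.45×10^6 (log Q = 6.162), giving E = +0.70 − (0.072/6)·(6.162) = +0.6261 V.
Then ΔG = −nFE = −6 × 96485 × +0.6261 J/mol = −362 kJ/mol.

−362 kJ/mol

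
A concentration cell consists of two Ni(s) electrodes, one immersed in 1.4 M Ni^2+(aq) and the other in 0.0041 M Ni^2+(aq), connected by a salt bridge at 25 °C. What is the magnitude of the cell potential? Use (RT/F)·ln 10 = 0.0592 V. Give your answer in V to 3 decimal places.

0.075 V

For a concentration cell E°cell = 0, since both electrodes use the same couple.
The compartment with the higher Ni^2+(aq) concentration (1.4 M) acts as the cathode; ions are reduced there and produced at the dilute (0.0041 M) anode.
With n = 2, Ecell = −(0.0592/2)·log([dilute]/[conc]) = −(0.0592/2)·log(0.0041/1.4) = +0.075 V.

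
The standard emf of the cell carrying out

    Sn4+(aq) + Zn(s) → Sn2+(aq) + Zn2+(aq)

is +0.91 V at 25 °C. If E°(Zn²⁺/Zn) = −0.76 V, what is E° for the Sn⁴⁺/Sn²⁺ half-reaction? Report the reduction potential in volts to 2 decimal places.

In the reaction as written the Sn⁴⁺/Sn²⁺ couple is reduced (cathode) and Zn²⁺/Zn is oxidized (anode), so E°cell = E°(Sn⁴⁺/Sn²⁺) − E°(Zn²⁺/Zn).
E°(Sn⁴⁺/Sn²⁺) = E°cell + E°(anode) = +0.91 + (−0.76) = +0.15 V.

+0.15 V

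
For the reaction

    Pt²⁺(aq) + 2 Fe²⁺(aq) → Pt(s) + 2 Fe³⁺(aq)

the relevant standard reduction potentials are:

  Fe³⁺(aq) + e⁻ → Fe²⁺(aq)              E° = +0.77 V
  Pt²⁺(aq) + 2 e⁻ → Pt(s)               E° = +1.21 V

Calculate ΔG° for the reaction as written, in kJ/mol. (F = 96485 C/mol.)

In the reaction as written Pt²⁺(aq) is reduced, so the Pt²⁺/Pt couple is the cathode and Fe³⁺/Fe²⁺ is the anode.
E°cell = +1.21 − (+0.77) = +0.44 V; balancing electrons gives n = 2.
ΔG° = −nFE°cell = −(2)(96485)(+0.44) J/mol = −84.9 kJ/mol.

−84.9 kJ/mol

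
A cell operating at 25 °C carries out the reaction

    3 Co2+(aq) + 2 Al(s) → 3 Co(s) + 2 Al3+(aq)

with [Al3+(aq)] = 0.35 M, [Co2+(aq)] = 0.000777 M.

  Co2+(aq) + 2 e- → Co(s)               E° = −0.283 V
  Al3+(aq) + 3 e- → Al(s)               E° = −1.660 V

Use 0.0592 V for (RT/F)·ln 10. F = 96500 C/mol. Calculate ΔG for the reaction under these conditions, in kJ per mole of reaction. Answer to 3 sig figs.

With Co²⁺/Co reduced at the cathode, E°cell = −0.283 − (−1.660) = +1.377 V and n = 6.
Here Q = [Al3+(aq)]^2 / [Co2+(aq)]^3 = 2.61×10^8 (log Q = 8.417), giving E = +1.377 − (0.0592/6)·(8.417) = +1.2940 V.
Finally ΔG = −nFE = −(6)(96500 C/mol)(+1.2940 V) = −749 kJ/mol.

−749 kJ/mol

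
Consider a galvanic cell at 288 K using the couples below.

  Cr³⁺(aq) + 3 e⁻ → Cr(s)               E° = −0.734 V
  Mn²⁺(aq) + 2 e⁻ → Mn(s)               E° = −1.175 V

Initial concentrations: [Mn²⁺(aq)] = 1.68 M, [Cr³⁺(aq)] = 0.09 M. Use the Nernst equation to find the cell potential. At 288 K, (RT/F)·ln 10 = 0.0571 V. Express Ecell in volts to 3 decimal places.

Cr³⁺/Cr is reduced (cathode, E° = −0.734 V) and Mn²⁺/Mn is oxidized (anode).
The standard potential is −0.734 − (−1.175) = +0.441 V and the balanced reaction transfers n = 6 electrons.
For the overall reaction 2 Cr³⁺(aq) + 3 Mn(s) → 2 Cr(s) + 3 Mn²⁺(aq), Q = [Mn²⁺(aq)]^3 / [Cr³⁺(aq)]^2 = 585, giving log Q = 2.767.
Applying E = E° − (RT ln10/nF)·log Q gives +0.441 − (0.0571/6)(2.767) = +0.415 V.

+0.415 V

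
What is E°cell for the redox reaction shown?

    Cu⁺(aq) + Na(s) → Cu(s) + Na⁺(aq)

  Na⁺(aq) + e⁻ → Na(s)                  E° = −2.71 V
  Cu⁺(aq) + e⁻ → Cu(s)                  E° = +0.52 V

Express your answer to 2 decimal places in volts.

+3.23 V

Cu⁺(aq) gains electrons, so the Cu⁺/Cu couple is the cathode; the Na⁺/Na couple is the anode.
E°cell = E°(cathode) − E°(anode) = +0.52 − (−2.71) = +3.23 V.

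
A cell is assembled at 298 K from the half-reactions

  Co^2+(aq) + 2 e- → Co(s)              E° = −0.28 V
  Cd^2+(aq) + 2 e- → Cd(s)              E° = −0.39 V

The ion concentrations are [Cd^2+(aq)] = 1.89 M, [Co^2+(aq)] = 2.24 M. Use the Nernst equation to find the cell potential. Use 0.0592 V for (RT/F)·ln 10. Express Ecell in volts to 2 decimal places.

+0.11 V

The Co²⁺/Co couple has the more positive E°, so it is the cathode; Cd²⁺/Cd is the anode.
The standard potential is −0.28 − (−0.39) = +0.11 V and the balanced reaction transfers n = 2 electrons.
Balancing gives Co^2+(aq) + Cd(s) → Co(s) + Cd^2+(aq); hence Q = [Cd^2+(aq)] / [Co^2+(aq)] = 0.844 (log Q = −0.074).
By the Nernst equation, E = +0.11 − (0.0592/2)·(−0.074) = +0.11 V.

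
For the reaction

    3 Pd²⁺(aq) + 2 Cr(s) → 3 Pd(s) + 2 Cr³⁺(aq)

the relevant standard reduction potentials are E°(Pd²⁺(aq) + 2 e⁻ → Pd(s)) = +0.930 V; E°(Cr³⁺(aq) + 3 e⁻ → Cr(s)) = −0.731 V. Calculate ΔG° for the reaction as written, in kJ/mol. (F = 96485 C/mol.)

−962 kJ/mol

In the reaction as written Pd²⁺(aq) is reduced, so the Pd²⁺/Pd couple is the cathode and Cr³⁺/Cr is the anode.
E°cell = +0.930 − (−0.731) = +1.661 V; balancing electrons gives n = 6.
ΔG° = −nFE°cell = −(6)(96485)(+1.661) J/mol = −962 kJ/mol.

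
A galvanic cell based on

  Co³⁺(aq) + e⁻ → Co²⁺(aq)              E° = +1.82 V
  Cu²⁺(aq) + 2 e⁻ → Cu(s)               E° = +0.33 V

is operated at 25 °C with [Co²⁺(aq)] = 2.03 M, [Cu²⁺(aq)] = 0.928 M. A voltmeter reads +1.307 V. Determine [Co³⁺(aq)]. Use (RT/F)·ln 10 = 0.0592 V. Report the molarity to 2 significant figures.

0.0016 M

Co³⁺/Co²⁺ is the cathode (higher E°); E°cell = +1.82 − (+0.33) = +1.49 V with n = 2.
From the Nernst equation, log Q = n(E° − E)/0.0592 = 2·(+1.49 − (+1.307))/0.0592 = 6.182.
The balanced reaction is 2 Co³⁺(aq) + Cu(s) → 2 Co²⁺(aq) + Cu²⁺(aq), so Q = ([Co²⁺(aq)]^2·[Cu²⁺(aq)]) / [Co³⁺(aq)]^2.
Solving for the unknown gives log [Co³⁺(aq)] = −2.800, so [Co³⁺(aq)] ≈ 0.0016 M.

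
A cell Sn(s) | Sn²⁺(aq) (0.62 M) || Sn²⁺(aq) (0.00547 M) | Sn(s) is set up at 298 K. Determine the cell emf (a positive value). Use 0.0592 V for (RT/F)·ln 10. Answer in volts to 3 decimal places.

For a concentration cell E°cell = 0, since both electrodes use the same couple.
The compartment with the higher Sn²⁺(aq) concentration (0.62 M) acts as the cathode; ions are reduced there and produced at the dilute (0.00547 M) anode.
With n = 2, Ecell = −(0.0592/2)·log([dilute]/[conc]) = −(0.0592/2)·log(0.00547/0.62) = +0.061 V.

0.061 V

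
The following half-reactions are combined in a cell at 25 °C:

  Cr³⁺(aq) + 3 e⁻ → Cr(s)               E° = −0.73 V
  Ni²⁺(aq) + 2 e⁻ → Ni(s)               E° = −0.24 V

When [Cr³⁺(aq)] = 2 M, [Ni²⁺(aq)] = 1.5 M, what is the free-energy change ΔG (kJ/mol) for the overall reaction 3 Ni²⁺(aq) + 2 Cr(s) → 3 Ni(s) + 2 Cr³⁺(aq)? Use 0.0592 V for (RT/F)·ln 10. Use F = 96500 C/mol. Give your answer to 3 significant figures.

E°cell = −0.24 − (−0.73) = +0.49 V; the balanced reaction transfers n = 6 electrons.
Q = [Cr³⁺(aq)]^2 / [Ni²⁺(aq)]^3 = 1.19, so log Q = 0.074 and E = +0.49 − (0.0592/6)(0.074) = +0.4893 V.
ΔG = −nFE = −(6)(96500)(+0.4893) J/mol = −283 kJ/mol.

−283 kJ/mol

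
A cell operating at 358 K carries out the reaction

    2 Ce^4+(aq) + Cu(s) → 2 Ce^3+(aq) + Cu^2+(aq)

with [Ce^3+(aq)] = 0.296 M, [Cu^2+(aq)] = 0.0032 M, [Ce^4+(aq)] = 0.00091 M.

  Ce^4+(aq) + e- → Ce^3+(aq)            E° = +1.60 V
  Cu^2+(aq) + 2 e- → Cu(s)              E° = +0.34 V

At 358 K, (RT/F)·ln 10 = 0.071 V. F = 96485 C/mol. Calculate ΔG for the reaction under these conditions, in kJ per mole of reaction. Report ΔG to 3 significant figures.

−226 kJ/mol

E°cell = +1.60 − (+0.34) = +1.26 V; the balanced reaction transfers n = 2 electrons.
The reaction quotient is ([Ce^3+(aq)]^2·[Cu^2+(aq)]) / [Ce^4+(aq)]^2 = 339; by Nernst, E = +1.26 − (0.071/2)(2.530) = +1.1702 V.
ΔG = −nFE = −(2)(96485)(+1.1702) J/mol = −226 kJ/mol.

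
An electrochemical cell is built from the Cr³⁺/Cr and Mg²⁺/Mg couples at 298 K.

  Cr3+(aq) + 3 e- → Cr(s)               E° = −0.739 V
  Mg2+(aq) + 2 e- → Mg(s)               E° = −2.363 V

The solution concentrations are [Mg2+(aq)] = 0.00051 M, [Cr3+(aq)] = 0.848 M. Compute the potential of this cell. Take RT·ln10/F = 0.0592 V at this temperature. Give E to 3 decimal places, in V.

+1.720 V

Since E°(Cr³⁺/Cr) > E°(Mg²⁺/Mg), Cr³⁺/Cr serves as the cathode.
E°cell = −0.739 − (−2.363) = +1.624 V, with n = 6 electrons transferred.
The balanced reaction is 2 Cr3+(aq) + 3 Mg(s) → 2 Cr(s) + 3 Mg2+(aq), so Q = [Mg2+(aq)]^3 / [Cr3+(aq)]^2 = 1.84×10^−10 and log Q = −9.734.
E = E° − (0.0592/n)·log Q = +1.624 − (0.0592/6)(−9.734) = +1.720 V.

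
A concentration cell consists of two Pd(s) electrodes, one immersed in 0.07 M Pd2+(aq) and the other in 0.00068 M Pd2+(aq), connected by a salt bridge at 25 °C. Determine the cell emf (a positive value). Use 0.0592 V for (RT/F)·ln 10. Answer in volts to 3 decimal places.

0.060 V

For a concentration cell E°cell = 0, since both electrodes use the same couple.
The compartment with the higher Pd2+(aq) concentration (0.07 M) acts as the cathode; ions are reduced there and produced at the dilute (0.00068 M) anode.
With n = 2, Ecell = −(0.0592/2)·log([dilute]/[conc]) = −(0.0592/2)·log(0.00068/0.07) = +0.060 V.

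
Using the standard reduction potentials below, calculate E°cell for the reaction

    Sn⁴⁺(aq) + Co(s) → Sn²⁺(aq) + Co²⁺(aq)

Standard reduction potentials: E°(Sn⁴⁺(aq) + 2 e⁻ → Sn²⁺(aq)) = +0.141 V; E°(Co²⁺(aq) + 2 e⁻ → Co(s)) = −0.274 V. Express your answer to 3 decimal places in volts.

In the reaction as written, Sn⁴⁺(aq) is reduced (cathode) and Co²⁺(aq) is produced by oxidation at the anode.
E°cell = E°(cathode) − E°(anode) = +0.141 − (−0.274) = +0.415 V.
The positive value indicates the reaction is spontaneous as written.

+0.415 V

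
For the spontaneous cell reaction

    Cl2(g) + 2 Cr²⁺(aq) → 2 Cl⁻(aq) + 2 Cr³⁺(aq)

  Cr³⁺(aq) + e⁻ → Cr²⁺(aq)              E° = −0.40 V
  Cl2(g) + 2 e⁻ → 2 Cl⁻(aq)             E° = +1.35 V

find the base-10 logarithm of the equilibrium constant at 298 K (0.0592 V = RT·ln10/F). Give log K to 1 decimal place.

The Cl₂/Cl⁻ couple is reduced (cathode); E°cell = +1.35 − (−0.40) = +1.75 V with n = 2.
At equilibrium E = 0, so log K = nE°cell / 0.0592 = (2)(+1.75) / 0.0592 = 59.1.

log K = 59.1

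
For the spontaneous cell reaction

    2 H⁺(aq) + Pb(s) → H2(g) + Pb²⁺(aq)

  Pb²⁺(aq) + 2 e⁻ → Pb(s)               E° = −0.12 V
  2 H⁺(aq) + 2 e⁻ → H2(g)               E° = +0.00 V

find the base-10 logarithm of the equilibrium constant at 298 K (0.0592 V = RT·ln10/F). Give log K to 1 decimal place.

log K = 4.1

The 2H⁺/H₂ couple is reduced (cathode); E°cell = +0.00 − (−0.12) = +0.12 V with n = 2.
At equilibrium E = 0, so log K = nE°cell / 0.0592 = (2)(+0.12) / 0.0592 = 4.1.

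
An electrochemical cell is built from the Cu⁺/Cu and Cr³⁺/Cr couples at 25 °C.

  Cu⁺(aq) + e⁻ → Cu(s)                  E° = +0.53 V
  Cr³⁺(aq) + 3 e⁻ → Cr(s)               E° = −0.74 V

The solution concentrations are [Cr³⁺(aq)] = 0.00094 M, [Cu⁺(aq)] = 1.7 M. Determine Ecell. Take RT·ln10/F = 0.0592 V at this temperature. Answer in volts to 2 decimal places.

+1.34 V

Since E°(Cu⁺/Cu) > E°(Cr³⁺/Cr), Cu⁺/Cu serves as the cathode.
E°cell = +0.53 − (−0.74) = +1.27 V, with n = 3 electrons transferred.
The balanced reaction is 3 Cu⁺(aq) + Cr(s) → 3 Cu(s) + Cr³⁺(aq), so Q = [Cr³⁺(aq)] / [Cu⁺(aq)]^3 = 0.000191 and log Q = −3.718.
By the Nernst equation, E = +1.27 − (0.0592/3)·(−3.718) = +1.34 V.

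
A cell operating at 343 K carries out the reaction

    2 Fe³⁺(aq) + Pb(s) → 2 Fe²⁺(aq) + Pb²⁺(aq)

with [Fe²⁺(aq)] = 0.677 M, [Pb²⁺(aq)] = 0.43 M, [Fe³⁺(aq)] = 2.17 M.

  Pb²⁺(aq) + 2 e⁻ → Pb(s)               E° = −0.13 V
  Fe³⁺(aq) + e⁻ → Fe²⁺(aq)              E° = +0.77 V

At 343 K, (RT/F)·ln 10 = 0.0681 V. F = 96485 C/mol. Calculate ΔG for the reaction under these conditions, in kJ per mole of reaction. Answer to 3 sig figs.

−183 kJ/mol

E°cell = +0.77 − (−0.13) = +0.90 V; the balanced reaction transfers n = 2 electrons.
Q = ([Fe²⁺(aq)]^2·[Pb²⁺(aq)]) / [Fe³⁺(aq)]^2 = 0.0419, so log Q = −1.378 and E = +0.90 − (0.0681/2)(−1.378) = +0.9469 V.
Then ΔG = −nFE = −2 × 96485 × +0.9469 J/mol = −183 kJ/mol.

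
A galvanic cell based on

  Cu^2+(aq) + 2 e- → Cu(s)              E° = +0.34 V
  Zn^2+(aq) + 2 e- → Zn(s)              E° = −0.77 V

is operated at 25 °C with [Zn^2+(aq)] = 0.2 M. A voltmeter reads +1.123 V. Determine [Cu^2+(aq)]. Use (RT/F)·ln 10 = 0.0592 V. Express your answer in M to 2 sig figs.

The Cu²⁺/Cu couple has the larger reduction potential, so it is the cathode: E°cell = +0.34 − (−0.77) = +1.11 V and n = 2.
Since E = E° − (0.0592/n)·log Q, log Q = n(E° − E)/0.0592 = −0.439.
The balanced reaction is Cu^2+(aq) + Zn(s) → Cu(s) + Zn^2+(aq), so Q = [Zn^2+(aq)] / [Cu^2+(aq)].
Substituting the known concentrations and solving, log [Cu^2+(aq)] = −0.260 and [Cu^2+(aq)] = 0.55 M.

0.55 M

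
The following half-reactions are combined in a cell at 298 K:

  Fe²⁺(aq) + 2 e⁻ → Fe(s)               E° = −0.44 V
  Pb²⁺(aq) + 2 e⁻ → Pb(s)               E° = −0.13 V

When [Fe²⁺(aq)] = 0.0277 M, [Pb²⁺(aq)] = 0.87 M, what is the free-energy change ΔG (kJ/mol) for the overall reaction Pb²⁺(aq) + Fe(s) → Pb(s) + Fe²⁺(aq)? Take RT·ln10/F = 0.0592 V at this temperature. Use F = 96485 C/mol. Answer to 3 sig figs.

With Pb²⁺/Pb reduced at the cathode, E°cell = −0.13 − (−0.44) = +0.31 V and n = 2.
Q = [Fe²⁺(aq)] / [Pb²⁺(aq)] = 0.0318, so log Q = −1.497 and E = +0.31 − (0.0592/2)(−1.497) = +0.3543 V.
Then ΔG = −nFE = −2 × 96485 × +0.3543 J/mol = −68.4 kJ/mol.

−68.4 kJ/mol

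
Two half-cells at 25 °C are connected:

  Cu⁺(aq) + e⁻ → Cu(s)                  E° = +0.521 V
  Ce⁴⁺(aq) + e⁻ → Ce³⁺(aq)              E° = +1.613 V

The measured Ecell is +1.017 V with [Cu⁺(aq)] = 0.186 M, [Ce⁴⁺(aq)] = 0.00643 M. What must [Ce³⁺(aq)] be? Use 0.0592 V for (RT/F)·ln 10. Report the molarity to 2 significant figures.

0.64 M

The Ce⁴⁺/Ce³⁺ couple has the larger reduction potential, so it is the cathode: E°cell = +1.613 − (+0.521) = +1.092 V and n = 1.
Rearranging E = E° − (0.0592/n)·log Q gives log Q = 1(+1.092 − (+1.017))/0.0592 = 1.267.
For Ce⁴⁺(aq) + Cu(s) → Ce³⁺(aq) + Cu⁺(aq), the reaction quotient is Q = ([Ce³⁺(aq)]·[Cu⁺(aq)]) / [Ce⁴⁺(aq)].
Solving for the unknown gives log [Ce³⁺(aq)] = −0.194, so [Ce³⁺(aq)] ≈ 0.64 M.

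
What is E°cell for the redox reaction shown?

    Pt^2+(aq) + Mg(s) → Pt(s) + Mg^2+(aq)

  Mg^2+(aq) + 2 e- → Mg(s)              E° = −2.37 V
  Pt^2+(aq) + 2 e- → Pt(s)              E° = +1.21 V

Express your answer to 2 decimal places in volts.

In the reaction as written, Pt^2+(aq) is reduced (cathode) and Mg^2+(aq) is produced by oxidation at the anode.
E°cell = E°(cathode) − E°(anode) = +1.21 − (−2.37) = +3.58 V.
The positive value indicates the reaction is spontaneous as written.

+3.58 V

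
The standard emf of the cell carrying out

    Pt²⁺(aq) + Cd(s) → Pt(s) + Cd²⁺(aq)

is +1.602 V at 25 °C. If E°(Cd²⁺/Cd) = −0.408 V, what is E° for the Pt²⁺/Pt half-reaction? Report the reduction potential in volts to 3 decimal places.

+1.194 V

In the reaction as written the Pt²⁺/Pt couple is reduced (cathode) and Cd²⁺/Cd is oxidized (anode), so E°cell = E°(Pt²⁺/Pt) − E°(Cd²⁺/Cd).
E°(Pt²⁺/Pt) = E°cell + E°(anode) = +1.602 + (−0.408) = +1.194 V.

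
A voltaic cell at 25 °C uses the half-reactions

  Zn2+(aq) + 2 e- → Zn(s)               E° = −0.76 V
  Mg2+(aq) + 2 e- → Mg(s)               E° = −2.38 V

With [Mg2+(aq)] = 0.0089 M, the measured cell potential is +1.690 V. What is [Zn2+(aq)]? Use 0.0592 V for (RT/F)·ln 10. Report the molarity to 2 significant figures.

2.1 M

Zn²⁺/Zn is the cathode (higher E°); E°cell = −0.76 − (−2.38) = +1.62 V with n = 2.
Since E = E° − (0.0592/n)·log Q, log Q = n(E° − E)/0.0592 = −2.365.
Balancing electrons gives Zn2+(aq) + Mg(s) → Zn(s) + Mg2+(aq); thus Q = [Mg2+(aq)] / [Zn2+(aq)].
Solving for the unknown gives log [Zn2+(aq)] = 0.314, so [Zn2+(aq)] ≈ 2.1 M.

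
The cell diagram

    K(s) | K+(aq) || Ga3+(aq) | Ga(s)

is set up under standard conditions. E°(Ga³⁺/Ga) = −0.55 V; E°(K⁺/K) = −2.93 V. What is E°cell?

+2.38 V

By convention the left-hand electrode in cell notation is the anode (oxidation) and the right-hand electrode is the cathode (reduction).
E°cell = E°(right) − E°(left) = −0.55 − (−2.93) = +2.38 V.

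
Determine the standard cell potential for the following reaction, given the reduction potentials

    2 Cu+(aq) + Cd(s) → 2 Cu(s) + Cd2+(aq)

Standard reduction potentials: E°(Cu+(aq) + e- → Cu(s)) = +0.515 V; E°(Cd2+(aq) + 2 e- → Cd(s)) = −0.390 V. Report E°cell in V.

In the reaction as written, Cu+(aq) is reduced (cathode) and Cd2+(aq) is produced by oxidation at the anode.
E°cell = E°(cathode) − E°(anode) = +0.515 − (−0.390) = +0.905 V.
The positive value indicates the reaction is spontaneous as written.

+0.905 V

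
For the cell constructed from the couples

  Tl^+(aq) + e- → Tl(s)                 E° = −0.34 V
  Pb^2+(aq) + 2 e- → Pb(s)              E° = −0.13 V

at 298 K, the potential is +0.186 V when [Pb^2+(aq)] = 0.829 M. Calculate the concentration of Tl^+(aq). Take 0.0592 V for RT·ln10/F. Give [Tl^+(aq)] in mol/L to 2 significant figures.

The Pb²⁺/Pb couple has the larger reduction potential, so it is the cathode: E°cell = −0.13 − (−0.34) = +0.21 V and n = 2.
Rearranging E = E° − (0.0592/n)·log Q gives log Q = 2(+0.21 − (+0.186))/0.0592 = 0.811.
The balanced reaction is Pb^2+(aq) + 2 Tl(s) → Pb(s) + 2 Tl^+(aq), so Q = [Tl^+(aq)]^2 / [Pb^2+(aq)].
Solving for the unknown gives log [Tl^+(aq)] = 0.365, so [Tl^+(aq)] ≈ 2.3 M.

2.3 M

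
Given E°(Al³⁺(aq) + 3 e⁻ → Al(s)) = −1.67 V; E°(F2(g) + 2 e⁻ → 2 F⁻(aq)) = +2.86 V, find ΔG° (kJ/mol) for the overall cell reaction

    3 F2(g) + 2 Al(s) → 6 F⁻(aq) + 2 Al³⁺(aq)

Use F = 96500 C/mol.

In the reaction as written F2(g) is reduced, so the F₂/F⁻ couple is the cathode and Al³⁺/Al is the anode.
E°cell = +2.86 − (−1.67) = +4.53 V; balancing electrons gives n = 6.
ΔG° = −nFE°cell = −(6)(96500)(+4.53) J/mol = −2623 kJ/mol.

−2623 kJ/mol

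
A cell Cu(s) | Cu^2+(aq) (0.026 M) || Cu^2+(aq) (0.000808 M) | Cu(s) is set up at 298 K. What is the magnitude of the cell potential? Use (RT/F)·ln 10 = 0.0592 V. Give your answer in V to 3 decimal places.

0.045 V

For a concentration cell E°cell = 0, since both electrodes use the same couple.
The compartment with the higher Cu^2+(aq) concentration (0.026 M) acts as the cathode; ions are reduced there and produced at the dilute (0.000808 M) anode.
With n = 2, Ecell = −(0.0592/2)·log([dilute]/[conc]) = −(0.0592/2)·log(0.000808/0.026) = +0.045 V.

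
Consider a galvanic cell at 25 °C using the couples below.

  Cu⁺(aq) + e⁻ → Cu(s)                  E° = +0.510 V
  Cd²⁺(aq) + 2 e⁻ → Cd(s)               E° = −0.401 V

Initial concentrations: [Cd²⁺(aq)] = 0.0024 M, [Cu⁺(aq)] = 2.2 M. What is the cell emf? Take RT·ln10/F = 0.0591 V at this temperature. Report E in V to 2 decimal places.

Since E°(Cu⁺/Cu) > E°(Cd²⁺/Cd), Cu⁺/Cu serves as the cathode.
E°cell = +0.510 − (−0.401) = +0.911 V, with n = 2 electrons transferred.
Balancing gives 2 Cu⁺(aq) + Cd(s) → 2 Cu(s) + Cd²⁺(aq); hence Q = [Cd²⁺(aq)] / [Cu⁺(aq)]^2 = 0.000496 (log Q = −3.305).
By the Nernst equation, E = +0.911 − (0.0591/2)·(−3.305) = +1.01 V.

+1.01 V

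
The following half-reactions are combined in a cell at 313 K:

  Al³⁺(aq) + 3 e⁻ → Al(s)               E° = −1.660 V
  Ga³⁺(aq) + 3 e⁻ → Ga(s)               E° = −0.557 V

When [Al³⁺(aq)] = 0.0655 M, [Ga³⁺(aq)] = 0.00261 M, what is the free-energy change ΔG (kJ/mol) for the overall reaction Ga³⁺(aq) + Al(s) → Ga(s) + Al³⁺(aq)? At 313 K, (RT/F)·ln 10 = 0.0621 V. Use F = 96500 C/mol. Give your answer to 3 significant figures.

E°cell = −0.557 − (−1.660) = +1.103 V; the balanced reaction transfers n = 3 electrons.
Here Q = [Al³⁺(aq)] / [Ga³⁺(aq)] = 25.1 (log Q = 1.400), giving E = +1.103 − (0.0621/3)·(1.400) = +1.0740 V.
ΔG = −nFE = −(3)(96500)(+1.0740) J/mol = −311 kJ/mol.

−311 kJ/mol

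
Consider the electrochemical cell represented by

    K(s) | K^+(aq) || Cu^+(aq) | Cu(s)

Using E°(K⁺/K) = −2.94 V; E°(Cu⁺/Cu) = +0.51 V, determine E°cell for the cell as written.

+3.45 V

By convention the left-hand electrode in cell notation is the anode (oxidation) and the right-hand electrode is the cathode (reduction).
E°cell = E°(right) − E°(left) = +0.51 − (−2.94) = +3.45 V.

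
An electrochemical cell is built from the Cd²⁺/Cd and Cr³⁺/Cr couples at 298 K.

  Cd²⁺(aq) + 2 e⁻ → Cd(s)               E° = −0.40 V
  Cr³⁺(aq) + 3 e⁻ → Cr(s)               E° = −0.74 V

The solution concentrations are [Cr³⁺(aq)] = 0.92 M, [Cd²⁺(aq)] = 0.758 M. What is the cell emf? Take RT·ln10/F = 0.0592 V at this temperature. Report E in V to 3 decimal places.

+0.337 V

Cd²⁺/Cd is reduced (cathode, E° = −0.40 V) and Cr³⁺/Cr is oxidized (anode).
E°cell = −0.40 − (−0.74) = +0.34 V, with n = 6 electrons transferred.
Balancing gives 3 Cd²⁺(aq) + 2 Cr(s) → 3 Cd(s) + 2 Cr³⁺(aq); hence Q = [Cr³⁺(aq)]^2 / [Cd²⁺(aq)]^3 = 1.94 (log Q = 0.289).
E = E° − (0.0592/n)·log Q = +0.34 − (0.0592/6)(0.289) = +0.337 V.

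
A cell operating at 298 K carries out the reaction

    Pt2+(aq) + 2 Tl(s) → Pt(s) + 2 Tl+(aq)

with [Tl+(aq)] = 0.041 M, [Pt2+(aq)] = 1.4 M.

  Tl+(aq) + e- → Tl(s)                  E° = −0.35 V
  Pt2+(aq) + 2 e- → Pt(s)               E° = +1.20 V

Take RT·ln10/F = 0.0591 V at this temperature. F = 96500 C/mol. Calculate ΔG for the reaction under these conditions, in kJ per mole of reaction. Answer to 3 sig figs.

−316 kJ/mol

E°cell = +1.20 − (−0.35) = +1.55 V; the balanced reaction transfers n = 2 electrons.
The reaction quotient is [Tl+(aq)]^2 / [Pt2+(aq)] = 0.0012; by Nernst, E = +1.55 − (0.0591/2)(−2.921) = +1.6363 V.
Then ΔG = −nFE = −2 × 96500 × +1.6363 J/mol = −316 kJ/mol.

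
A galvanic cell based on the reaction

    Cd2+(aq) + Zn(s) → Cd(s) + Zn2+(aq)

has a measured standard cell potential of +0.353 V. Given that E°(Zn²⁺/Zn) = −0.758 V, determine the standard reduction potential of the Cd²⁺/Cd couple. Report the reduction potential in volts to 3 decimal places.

−0.405 V

In the reaction as written the Cd²⁺/Cd couple is reduced (cathode) and Zn²⁺/Zn is oxidized (anode), so E°cell = E°(Cd²⁺/Cd) − E°(Zn²⁺/Zn).
E°(Cd²⁺/Cd) = E°cell + E°(anode) = +0.353 + (−0.758) = −0.405 V.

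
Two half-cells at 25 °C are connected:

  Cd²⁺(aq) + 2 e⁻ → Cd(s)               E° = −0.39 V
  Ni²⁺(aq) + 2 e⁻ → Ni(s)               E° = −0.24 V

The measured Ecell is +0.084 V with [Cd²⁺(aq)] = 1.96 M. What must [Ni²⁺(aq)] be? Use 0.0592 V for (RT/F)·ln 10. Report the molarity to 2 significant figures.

With Ni²⁺/Ni at the cathode and Cd²⁺/Cd at the anode, E°cell = −0.24 − (−0.39) = +0.15 V (n = 2).
Since E = E° − (0.0592/n)·log Q, log Q = n(E° − E)/0.0592 = 2.230.
The balanced reaction is Ni²⁺(aq) + Cd(s) → Ni(s) + Cd²⁺(aq), so Q = [Cd²⁺(aq)] / [Ni²⁺(aq)].
Substituting the known concentrations and solving, log [Ni²⁺(aq)] = −1.938 and [Ni²⁺(aq)] = 0.012 M.

0.012 M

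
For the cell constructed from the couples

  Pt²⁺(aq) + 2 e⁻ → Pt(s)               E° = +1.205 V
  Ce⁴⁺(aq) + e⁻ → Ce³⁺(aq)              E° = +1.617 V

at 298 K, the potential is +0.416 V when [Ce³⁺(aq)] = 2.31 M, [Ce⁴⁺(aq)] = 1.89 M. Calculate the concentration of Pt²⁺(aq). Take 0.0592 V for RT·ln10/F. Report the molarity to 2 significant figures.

With Ce⁴⁺/Ce³⁺ at the cathode and Pt²⁺/Pt at the anode, E°cell = +1.617 − (+1.205) = +0.412 V (n = 2).
From the Nernst equation, log Q = n(E° − E)/0.0592 = 2·(+0.412 − (+0.416))/0.0592 = −0.135.
The balanced reaction is 2 Ce⁴⁺(aq) + Pt(s) → 2 Ce³⁺(aq) + Pt²⁺(aq), so Q = ([Ce³⁺(aq)]^2·[Pt²⁺(aq)]) / [Ce⁴⁺(aq)]^2.
Isolating [Pt²⁺(aq)] in Q = 10^{−0.135} yields log [Pt²⁺(aq)] = −0.309, i.e. 0.49 M.

0.49 M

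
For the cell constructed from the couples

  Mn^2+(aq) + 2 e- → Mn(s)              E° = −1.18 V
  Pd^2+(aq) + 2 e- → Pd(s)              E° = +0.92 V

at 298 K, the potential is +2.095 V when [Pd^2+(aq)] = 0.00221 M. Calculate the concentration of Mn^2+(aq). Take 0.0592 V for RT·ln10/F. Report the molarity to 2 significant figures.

0.0033 M

Pd²⁺/Pd is the cathode (higher E°); E°cell = +0.92 − (−1.18) = +2.10 V with n = 2.
From the Nernst equation, log Q = n(E° − E)/0.0592 = 2·(+2.10 − (+2.095))/0.0592 = 0.169.
The balanced reaction is Pd^2+(aq) + Mn(s) → Pd(s) + Mn^2+(aq), so Q = [Mn^2+(aq)] / [Pd^2+(aq)].
Solving for the unknown gives log [Mn^2+(aq)] = −2.487, so [Mn^2+(aq)] ≈ 0.0033 M.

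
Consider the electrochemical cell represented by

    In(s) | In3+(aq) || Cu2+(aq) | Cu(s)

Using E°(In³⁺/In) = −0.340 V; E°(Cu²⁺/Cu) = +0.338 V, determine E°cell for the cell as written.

+0.678 V

By convention the left-hand electrode in cell notation is the anode (oxidation) and the right-hand electrode is the cathode (reduction).
E°cell = E°(right) − E°(left) = +0.338 − (−0.340) = +0.678 V.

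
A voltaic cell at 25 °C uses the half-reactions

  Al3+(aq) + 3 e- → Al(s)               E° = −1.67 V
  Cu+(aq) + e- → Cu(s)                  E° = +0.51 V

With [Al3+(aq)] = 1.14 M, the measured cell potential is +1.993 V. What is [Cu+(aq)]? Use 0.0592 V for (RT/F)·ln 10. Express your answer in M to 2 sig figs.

Cu⁺/Cu is the cathode (higher E°); E°cell = +0.51 − (−1.67) = +2.18 V with n = 3.
Since E = E° − (0.0592/n)·log Q, log Q = n(E° − E)/0.0592 = 9.476.
The balanced reaction is 3 Cu+(aq) + Al(s) → 3 Cu(s) + Al3+(aq), so Q = [Al3+(aq)] / [Cu+(aq)]^3.
Substituting the known concentrations and solving, log [Cu+(aq)] = −3.140 and [Cu+(aq)] = 0.00072 M.

0.00072 M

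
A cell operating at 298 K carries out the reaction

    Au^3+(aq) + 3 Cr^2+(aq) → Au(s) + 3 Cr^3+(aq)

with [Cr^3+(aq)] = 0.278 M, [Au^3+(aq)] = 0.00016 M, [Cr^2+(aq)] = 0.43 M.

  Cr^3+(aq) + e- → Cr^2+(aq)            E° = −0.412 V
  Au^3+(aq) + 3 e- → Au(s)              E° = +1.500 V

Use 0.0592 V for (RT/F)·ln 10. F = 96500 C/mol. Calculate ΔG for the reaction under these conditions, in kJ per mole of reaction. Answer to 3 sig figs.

With Au³⁺/Au reduced at the cathode, E°cell = +1.500 − (−0.412) = +1.912 V and n = 3.
Q = [Cr^3+(aq)]^3 / ([Au^3+(aq)]·[Cr^2+(aq)]^3) = 1.69×10^3, so log Q = 3.228 and E = +1.912 − (0.0592/3)(3.228) = +1.8483 V.
Finally ΔG = −nFE = −(3)(96500 C/mol)(+1.8483 V) = −535 kJ/mol.

−535 kJ/mol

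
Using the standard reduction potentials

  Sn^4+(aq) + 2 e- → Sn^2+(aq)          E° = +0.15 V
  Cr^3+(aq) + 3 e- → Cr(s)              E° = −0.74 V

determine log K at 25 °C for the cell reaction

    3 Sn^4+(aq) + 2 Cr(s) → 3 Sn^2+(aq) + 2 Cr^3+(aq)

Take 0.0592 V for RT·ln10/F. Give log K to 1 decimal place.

log K = 90.2

The Sn⁴⁺/Sn²⁺ couple is reduced (cathode); E°cell = +0.15 − (−0.74) = +0.89 V with n = 6.
At equilibrium E = 0, so log K = nE°cell / 0.0592 = (6)(+0.89) / 0.0592 = 90.2.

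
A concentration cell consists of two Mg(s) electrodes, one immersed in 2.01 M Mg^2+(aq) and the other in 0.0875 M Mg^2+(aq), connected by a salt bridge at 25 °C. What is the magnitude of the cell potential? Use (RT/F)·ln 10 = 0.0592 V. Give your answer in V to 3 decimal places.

0.040 V

For a concentration cell E°cell = 0, since both electrodes use the same couple.
The compartment with the higher Mg^2+(aq) concentration (2.01 M) acts as the cathode; ions are reduced there and produced at the dilute (0.0875 M) anode.
With n = 2, Ecell = −(0.0592/2)·log([dilute]/[conc]) = −(0.0592/2)·log(0.0875/2.01) = +0.040 V.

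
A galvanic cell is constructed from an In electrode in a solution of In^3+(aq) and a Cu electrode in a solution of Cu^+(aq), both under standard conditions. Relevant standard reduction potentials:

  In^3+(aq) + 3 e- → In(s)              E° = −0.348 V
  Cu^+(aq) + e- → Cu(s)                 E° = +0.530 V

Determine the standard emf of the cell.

+0.878 V

Of the two couples in this cell, the one with the more positive reduction potential is reduced at the cathode: here that is Cu⁺/Cu (+0.530 V); In³⁺/In (−0.348 V) is the anode.
E°cell = E°(cathode) − E°(anode) = +0.530 − (−0.348) = +0.878 V.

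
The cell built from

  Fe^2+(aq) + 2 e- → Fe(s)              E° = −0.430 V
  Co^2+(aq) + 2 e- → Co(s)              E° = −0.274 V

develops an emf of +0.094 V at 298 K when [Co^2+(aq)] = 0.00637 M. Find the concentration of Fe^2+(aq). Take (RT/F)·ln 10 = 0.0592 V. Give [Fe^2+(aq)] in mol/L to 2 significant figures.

The Co²⁺/Co couple has the larger reduction potential, so it is the cathode: E°cell = −0.274 − (−0.430) = +0.156 V and n = 2.
From the Nernst equation, log Q = n(E° − E)/0.0592 = 2·(+0.156 − (+0.094))/0.0592 = 2.095.
Balancing electrons gives Co^2+(aq) + Fe(s) → Co(s) + Fe^2+(aq); thus Q = [Fe^2+(aq)] / [Co^2+(aq)].
Isolating [Fe^2+(aq)] in Q = 10^{2.095} yields log [Fe^2+(aq)] = −0.101, i.e. 0.79 M.

0.79 M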